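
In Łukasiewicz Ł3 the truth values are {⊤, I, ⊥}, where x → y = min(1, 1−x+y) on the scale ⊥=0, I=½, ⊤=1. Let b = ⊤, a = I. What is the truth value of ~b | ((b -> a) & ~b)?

⊥

~b = ~⊤ = ⊥
b -> a = ⊤ -> I = I  [min(1, 1−1+½)]
~b = ~⊤ = ⊥
(b -> a) & ~b = I & ⊥ = ⊥
~b | ((b -> a) & ~b) = ⊥ | ⊥ = ⊥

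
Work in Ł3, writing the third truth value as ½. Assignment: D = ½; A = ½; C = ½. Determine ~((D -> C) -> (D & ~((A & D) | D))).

½

D -> C = ½ -> ½ = 1  [min(1, 1−½+½)]
A & D = ½ & ½ = ½
(A & D) | D = ½ | ½ = ½
~((A & D) | D) = ~½ = ½
D & ~((A & D) | D) = ½ & ½ = ½
(D -> C) -> (D & ~((A & D) | D)) = 1 -> ½ = ½
~((D -> C) -> (D & ~((A & D) | D))) = ~½ = ½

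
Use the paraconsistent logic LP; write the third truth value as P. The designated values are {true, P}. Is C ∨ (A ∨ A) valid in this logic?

No

Countermodel: C=false, A=false gives false, which is not designated.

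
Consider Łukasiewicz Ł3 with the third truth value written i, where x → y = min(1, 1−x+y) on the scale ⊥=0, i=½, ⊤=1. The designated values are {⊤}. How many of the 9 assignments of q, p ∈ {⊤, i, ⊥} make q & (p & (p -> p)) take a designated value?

Designated under: (q=⊤, p=⊤).

1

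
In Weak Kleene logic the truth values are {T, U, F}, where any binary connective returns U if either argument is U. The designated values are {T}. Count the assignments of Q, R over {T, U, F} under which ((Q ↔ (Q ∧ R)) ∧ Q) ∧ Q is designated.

1

Designated under: (Q=T, R=T).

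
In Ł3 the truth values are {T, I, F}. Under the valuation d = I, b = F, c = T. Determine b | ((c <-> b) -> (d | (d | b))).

c <-> b = T <-> F = F
d | b = I | F = I
d | (d | b) = I | I = I
(c <-> b) -> (d | (d | b)) = F -> I = T  [min(1, 1−0+½)]
b | ((c <-> b) -> (d | (d | b))) = F | T = T

T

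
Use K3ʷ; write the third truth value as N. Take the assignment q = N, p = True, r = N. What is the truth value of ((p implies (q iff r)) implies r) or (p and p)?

N

q iff r = N iff N = N
p implies (q iff r) = True implies N = N  [any arg is the third value ⇒ result is the third value]
(p implies (q iff r)) implies r = N implies N = N
p and p = True and True = True
((p implies (q iff r)) implies r) or (p and p) = N or True = N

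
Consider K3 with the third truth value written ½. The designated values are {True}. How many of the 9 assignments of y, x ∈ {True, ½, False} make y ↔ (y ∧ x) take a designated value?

4

Designated under: (y=True, x=True); (y=False, x=True); (y=False, x=½); (y=False, x=False).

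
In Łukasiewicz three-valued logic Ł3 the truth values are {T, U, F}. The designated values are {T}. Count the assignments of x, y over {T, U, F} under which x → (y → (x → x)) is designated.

9

Of the 9 assignments, 9 give a value in {T}.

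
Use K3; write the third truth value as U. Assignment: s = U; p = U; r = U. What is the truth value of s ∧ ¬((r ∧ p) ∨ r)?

r ∧ p = U ∧ U = U
(r ∧ p) ∨ r = U ∨ U = U
¬((r ∧ p) ∨ r) = ¬U = U
s ∧ ¬((r ∧ p) ∨ r) = U ∧ U = U

U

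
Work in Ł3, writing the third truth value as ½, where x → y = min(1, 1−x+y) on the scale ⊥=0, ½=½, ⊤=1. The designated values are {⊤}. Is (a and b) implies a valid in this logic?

Yes

Every assignment of a, b over {⊤, ½, ⊥} gives a value in {⊤}.
In particular, with a=½, b=½: (a and b) implies a = ⊤.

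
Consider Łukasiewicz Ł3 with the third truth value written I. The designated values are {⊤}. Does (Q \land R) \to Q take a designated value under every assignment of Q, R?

Every assignment of Q, R over {⊤, I, ⊥} gives a value in {⊤}.
In particular, with Q=I, R=I: (Q \land R) \to Q = ⊤.

Yes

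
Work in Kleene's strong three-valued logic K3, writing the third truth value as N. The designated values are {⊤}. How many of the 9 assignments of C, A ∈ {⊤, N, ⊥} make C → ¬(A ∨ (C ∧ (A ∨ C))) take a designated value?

3

Designated under: (C=⊥, A=⊤); (C=⊥, A=N); (C=⊥, A=⊥).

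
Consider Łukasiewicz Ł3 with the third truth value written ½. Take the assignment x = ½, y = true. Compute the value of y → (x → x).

x → x = ½ → ½ = true  [min(1, 1−½+½)]
y → (x → x) = true → true = true

true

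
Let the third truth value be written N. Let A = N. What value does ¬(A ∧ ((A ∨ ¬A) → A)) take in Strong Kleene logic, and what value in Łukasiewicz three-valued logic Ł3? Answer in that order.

In Strong Kleene logic: ¬A = ¬N = N
A ∨ ¬A = N ∨ N = N
(A ∨ ¬A) → A = N → N = N  [¬N ∨ N]
A ∧ ((A ∨ ¬A) → A) = N ∧ N = N
¬(A ∧ ((A ∨ ¬A) → A)) = ¬N = N
In Łukasiewicz three-valued logic Ł3: ¬A = ¬N = N
A ∨ ¬A = N ∨ N = N
(A ∨ ¬A) → A = N → N = true  [min(1, 1−½+½)]
A ∧ ((A ∨ ¬A) → A) = N ∧ true = N
¬(A ∧ ((A ∨ ¬A) → A)) = ¬N = N

N; N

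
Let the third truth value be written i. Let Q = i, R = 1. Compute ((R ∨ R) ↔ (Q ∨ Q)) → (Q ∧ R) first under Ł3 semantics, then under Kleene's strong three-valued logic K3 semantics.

In Ł3: R ∨ R = 1 ∨ 1 = 1
Q ∨ Q = i ∨ i = i
(R ∨ R) ↔ (Q ∨ Q) = 1 ↔ i = i  [1 − |1−½|]
Q ∧ R = i ∧ 1 = i
((R ∨ R) ↔ (Q ∨ Q)) → (Q ∧ R) = i → i = 1
In Kleene's strong three-valued logic K3: R ∨ R = 1 ∨ 1 = 1
Q ∨ Q = i ∨ i = i
(R ∨ R) ↔ (Q ∨ Q) = 1 ↔ i = i
Q ∧ R = i ∧ 1 = i
((R ∨ R) ↔ (Q ∨ Q)) → (Q ∧ R) = i → i = i  [¬i ∨ i]
They differ because Ł3 and Kleene's strong three-valued logic K3 treat i differently under implication.

1; i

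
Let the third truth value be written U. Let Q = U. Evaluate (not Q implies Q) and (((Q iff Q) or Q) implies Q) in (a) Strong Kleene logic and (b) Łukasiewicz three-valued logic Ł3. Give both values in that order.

U; U

In Strong Kleene logic: not Q = not U = U
not Q implies Q = U implies U = U  [not U or U]
Q iff Q = U iff U = U
(Q iff Q) or Q = U or U = U
((Q iff Q) or Q) implies Q = U implies U = U
(not Q implies Q) and (((Q iff Q) or Q) implies Q) = U and U = U
In Łukasiewicz three-valued logic Ł3: not Q = not U = U
not Q implies Q = U implies U = T  [min(1, 1−½+½)]
Q iff Q = U iff U = T
(Q iff Q) or Q = T or U = T
((Q iff Q) or Q) implies Q = T implies U = U
(not Q implies Q) and (((Q iff Q) or Q) implies Q) = T and U = U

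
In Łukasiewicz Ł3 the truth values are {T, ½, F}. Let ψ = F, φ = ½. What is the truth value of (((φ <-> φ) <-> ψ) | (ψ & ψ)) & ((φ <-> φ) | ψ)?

φ <-> φ = ½ <-> ½ = T
(φ <-> φ) <-> ψ = T <-> F = F
ψ & ψ = F & F = F
((φ <-> φ) <-> ψ) | (ψ & ψ) = F | F = F
φ <-> φ = ½ <-> ½ = T
(φ <-> φ) | ψ = T | F = T
(((φ <-> φ) <-> ψ) | (ψ & ψ)) & ((φ <-> φ) | ψ) = F & T = F

F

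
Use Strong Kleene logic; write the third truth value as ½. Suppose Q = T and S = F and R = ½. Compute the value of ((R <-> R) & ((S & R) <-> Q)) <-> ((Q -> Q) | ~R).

R <-> R = ½ <-> ½ = ½
S & R = F & ½ = F
(S & R) <-> Q = F <-> T = F
(R <-> R) & ((S & R) <-> Q) = ½ & F = F
Q -> Q = T -> T = T
~R = ~½ = ½
(Q -> Q) | ~R = T | ½ = T
((R <-> R) & ((S & R) <-> Q)) <-> ((Q -> Q) | ~R) = F <-> T = F

F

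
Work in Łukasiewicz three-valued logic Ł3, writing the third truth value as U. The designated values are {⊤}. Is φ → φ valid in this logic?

Every assignment of φ over {⊤, U, ⊥} gives a value in {⊤}.
In particular, with φ=U: φ → φ = ⊤.

Yes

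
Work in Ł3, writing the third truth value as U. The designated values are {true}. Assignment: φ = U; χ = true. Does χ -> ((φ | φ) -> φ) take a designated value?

Yes

φ | φ = U | U = U
(φ | φ) -> φ = U -> U = true  [min(1, 1−½+½)]
χ -> ((φ | φ) -> φ) = true -> true = true
true ∈ {true}.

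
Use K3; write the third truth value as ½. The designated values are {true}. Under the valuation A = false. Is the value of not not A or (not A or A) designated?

not A = not false = true
not not A = not true = false
not A = not false = true
not A or A = true or false = true
not not A or (not A or A) = false or true = true
true ∈ {true}.

Yes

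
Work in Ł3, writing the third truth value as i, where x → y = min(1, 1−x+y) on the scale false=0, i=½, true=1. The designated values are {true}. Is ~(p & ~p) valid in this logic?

Countermodel: p=i gives i, which is not designated.

No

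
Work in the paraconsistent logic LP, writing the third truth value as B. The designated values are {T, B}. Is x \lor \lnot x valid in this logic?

Yes

Every assignment of x over {T, B, F} gives a value in {T, B}.
In particular, with x=B: x \lor \lnot x = B.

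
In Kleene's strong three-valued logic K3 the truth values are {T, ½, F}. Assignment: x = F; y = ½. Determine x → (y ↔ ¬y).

T

¬y = ¬½ = ½
y ↔ ¬y = ½ ↔ ½ = ½
x → (y ↔ ¬y) = F → ½ = T  [¬F ∨ ½]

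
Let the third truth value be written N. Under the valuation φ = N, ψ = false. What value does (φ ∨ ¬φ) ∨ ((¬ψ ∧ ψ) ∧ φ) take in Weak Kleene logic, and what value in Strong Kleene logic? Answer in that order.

N; N

In Weak Kleene logic: ¬φ = ¬N = N
φ ∨ ¬φ = N ∨ N = N
¬ψ = ¬false = true
¬ψ ∧ ψ = true ∧ false = false
(¬ψ ∧ ψ) ∧ φ = false ∧ N = N
(φ ∨ ¬φ) ∨ ((¬ψ ∧ ψ) ∧ φ) = N ∨ N = N
In Strong Kleene logic: ¬φ = ¬N = N
φ ∨ ¬φ = N ∨ N = N
¬ψ = ¬false = true
¬ψ ∧ ψ = true ∧ false = false
(¬ψ ∧ ψ) ∧ φ = false ∧ N = false
(φ ∨ ¬φ) ∨ ((¬ψ ∧ ψ) ∧ φ) = N ∨ false = N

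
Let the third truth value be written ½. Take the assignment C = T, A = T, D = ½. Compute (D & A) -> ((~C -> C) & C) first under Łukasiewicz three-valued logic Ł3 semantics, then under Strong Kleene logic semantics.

T; T

In Łukasiewicz three-valued logic Ł3: D & A = ½ & T = ½
~C = ~T = F
~C -> C = F -> T = T
(~C -> C) & C = T & T = T
(D & A) -> ((~C -> C) & C) = ½ -> T = T
In Strong Kleene logic: D & A = ½ & T = ½
~C = ~T = F
~C -> C = F -> T = T
(~C -> C) & C = T & T = T
(D & A) -> ((~C -> C) & C) = ½ -> T = T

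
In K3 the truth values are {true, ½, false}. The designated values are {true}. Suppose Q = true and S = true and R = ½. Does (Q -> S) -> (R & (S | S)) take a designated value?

No

Q -> S = true -> true = true
S | S = true | true = true
R & (S | S) = ½ & true = ½
(Q -> S) -> (R & (S | S)) = true -> ½ = ½
½ ∉ {true}.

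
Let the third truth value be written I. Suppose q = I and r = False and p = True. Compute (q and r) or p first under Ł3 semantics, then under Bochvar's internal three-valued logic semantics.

True; I

In Ł3: q and r = I and False = False
(q and r) or p = False or True = True
In Bochvar's internal three-valued logic: q and r = I and False = I
(q and r) or p = I or True = I
They differ because Ł3 and Bochvar's internal three-valued logic treat I differently under the binary connectives.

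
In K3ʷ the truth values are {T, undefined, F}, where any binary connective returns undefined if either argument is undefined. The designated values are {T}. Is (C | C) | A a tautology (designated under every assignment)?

No

Countermodel: C=T, A=undefined gives undefined, which is not designated.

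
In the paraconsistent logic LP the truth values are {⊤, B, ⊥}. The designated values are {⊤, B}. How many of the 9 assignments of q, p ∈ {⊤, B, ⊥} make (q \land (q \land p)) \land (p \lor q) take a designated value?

Designated under: (q=⊤, p=⊤); (q=⊤, p=B); (q=B, p=⊤); (q=B, p=B).

4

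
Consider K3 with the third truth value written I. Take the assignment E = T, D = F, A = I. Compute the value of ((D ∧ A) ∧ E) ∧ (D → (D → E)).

F

D ∧ A = F ∧ I = F
(D ∧ A) ∧ E = F ∧ T = F
D → E = F → T = T
D → (D → E) = F → T = T
((D ∧ A) ∧ E) ∧ (D → (D → E)) = F ∧ T = F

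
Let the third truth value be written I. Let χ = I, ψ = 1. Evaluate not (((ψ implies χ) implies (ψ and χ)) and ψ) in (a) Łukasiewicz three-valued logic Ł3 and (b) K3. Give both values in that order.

In Łukasiewicz three-valued logic Ł3: ψ implies χ = 1 implies I = I
ψ and χ = 1 and I = I
(ψ implies χ) implies (ψ and χ) = I implies I = 1
((ψ implies χ) implies (ψ and χ)) and ψ = 1 and 1 = 1
not (((ψ implies χ) implies (ψ and χ)) and ψ) = not 1 = 0
In K3: ψ implies χ = 1 implies I = I
ψ and χ = 1 and I = I
(ψ implies χ) implies (ψ and χ) = I implies I = I
((ψ implies χ) implies (ψ and χ)) and ψ = I and 1 = I
not (((ψ implies χ) implies (ψ and χ)) and ψ) = not I = I
They differ because Łukasiewicz three-valued logic Ł3 and K3 treat I differently under implication.

0; I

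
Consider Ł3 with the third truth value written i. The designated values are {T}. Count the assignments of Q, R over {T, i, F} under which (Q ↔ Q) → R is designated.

Designated under: (Q=T, R=T); (Q=i, R=T); (Q=F, R=T).

3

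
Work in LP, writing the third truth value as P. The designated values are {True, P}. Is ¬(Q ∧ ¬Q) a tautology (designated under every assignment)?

Yes

Every assignment of Q over {True, P, False} gives a value in {True, P}.
In particular, with Q=P: ¬(Q ∧ ¬Q) = P.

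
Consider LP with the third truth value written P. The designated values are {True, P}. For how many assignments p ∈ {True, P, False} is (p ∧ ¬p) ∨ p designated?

p=True: True ✓
p=P: P ✓
p=False: False ·

2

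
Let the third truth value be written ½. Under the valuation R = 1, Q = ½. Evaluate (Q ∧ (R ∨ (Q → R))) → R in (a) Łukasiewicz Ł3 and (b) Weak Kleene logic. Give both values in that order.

In Łukasiewicz Ł3: Q → R = ½ → 1 = 1  [min(1, 1−½+1)]
R ∨ (Q → R) = 1 ∨ 1 = 1
Q ∧ (R ∨ (Q → R)) = ½ ∧ 1 = ½
(Q ∧ (R ∨ (Q → R))) → R = ½ → 1 = 1
In Weak Kleene logic: Q → R = ½ → 1 = ½
R ∨ (Q → R) = 1 ∨ ½ = ½
Q ∧ (R ∨ (Q → R)) = ½ ∧ ½ = ½
(Q ∧ (R ∨ (Q → R))) → R = ½ → 1 = ½
They differ because Łukasiewicz Ł3 and Weak Kleene logic treat ½ differently under the binary connectives.

1; ½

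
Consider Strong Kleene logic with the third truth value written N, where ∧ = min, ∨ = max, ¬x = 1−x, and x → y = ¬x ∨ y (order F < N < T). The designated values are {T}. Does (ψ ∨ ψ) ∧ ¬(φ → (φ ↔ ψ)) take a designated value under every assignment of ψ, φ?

Countermodel: ψ=T, φ=T gives F, which is not designated.

No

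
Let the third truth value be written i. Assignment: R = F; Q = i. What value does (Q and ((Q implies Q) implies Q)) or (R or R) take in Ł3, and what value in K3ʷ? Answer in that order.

In Ł3: Q implies Q = i implies i = T  [min(1, 1−½+½)]
(Q implies Q) implies Q = T implies i = i
Q and ((Q implies Q) implies Q) = i and i = i
R or R = F or F = F
(Q and ((Q implies Q) implies Q)) or (R or R) = i or F = i
In K3ʷ: Q implies Q = i implies i = i  [any arg is the third value ⇒ result is the third value]
(Q implies Q) implies Q = i implies i = i
Q and ((Q implies Q) implies Q) = i and i = i
R or R = F or F = F
(Q and ((Q implies Q) implies Q)) or (R or R) = i or F = i

i; i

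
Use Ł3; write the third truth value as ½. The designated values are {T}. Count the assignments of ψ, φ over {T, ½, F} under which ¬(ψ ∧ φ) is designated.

Of the 9 assignments, 5 give a value in {T}.

5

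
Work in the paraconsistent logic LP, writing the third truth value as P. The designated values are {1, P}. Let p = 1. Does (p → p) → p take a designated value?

p → p = 1 → 1 = 1
(p → p) → p = 1 → 1 = 1
1 ∈ {1, P}.

Yes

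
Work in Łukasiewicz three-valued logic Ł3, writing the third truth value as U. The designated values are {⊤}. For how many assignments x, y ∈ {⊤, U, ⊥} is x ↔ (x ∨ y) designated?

Of the 9 assignments, 6 give a value in {⊤}.

6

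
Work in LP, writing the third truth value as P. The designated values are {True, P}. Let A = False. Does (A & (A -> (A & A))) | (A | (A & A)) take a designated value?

No

A & A = False & False = False
A -> (A & A) = False -> False = True
A & (A -> (A & A)) = False & True = False
A & A = False & False = False
A | (A & A) = False | False = False
(A & (A -> (A & A))) | (A | (A & A)) = False | False = False
False ∉ {True, P}.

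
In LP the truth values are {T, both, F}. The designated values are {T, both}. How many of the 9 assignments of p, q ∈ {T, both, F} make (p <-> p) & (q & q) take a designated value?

Of the 9 assignments, 6 give a value in {T, both}.

6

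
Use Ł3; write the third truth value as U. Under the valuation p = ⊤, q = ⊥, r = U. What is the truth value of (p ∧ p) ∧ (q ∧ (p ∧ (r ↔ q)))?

p ∧ p = ⊤ ∧ ⊤ = ⊤
r ↔ q = U ↔ ⊥ = U  [1 − |½−0|]
p ∧ (r ↔ q) = ⊤ ∧ U = U
q ∧ (p ∧ (r ↔ q)) = ⊥ ∧ U = ⊥
(p ∧ p) ∧ (q ∧ (p ∧ (r ↔ q))) = ⊤ ∧ ⊥ = ⊥

⊥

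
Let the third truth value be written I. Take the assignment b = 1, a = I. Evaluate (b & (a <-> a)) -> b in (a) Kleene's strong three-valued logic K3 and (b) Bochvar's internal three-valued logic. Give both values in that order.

1; I

In Kleene's strong three-valued logic K3: a <-> a = I <-> I = I
b & (a <-> a) = 1 & I = I
(b & (a <-> a)) -> b = I -> 1 = 1  [~I | 1]
In Bochvar's internal three-valued logic: a <-> a = I <-> I = I
b & (a <-> a) = 1 & I = I
(b & (a <-> a)) -> b = I -> 1 = I
They differ because Kleene's strong three-valued logic K3 and Bochvar's internal three-valued logic treat I differently under the binary connectives.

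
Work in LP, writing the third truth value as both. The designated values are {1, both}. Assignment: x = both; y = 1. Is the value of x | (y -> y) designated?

y -> y = 1 -> 1 = 1
x | (y -> y) = both | 1 = 1
1 ∈ {1, both}.

Yes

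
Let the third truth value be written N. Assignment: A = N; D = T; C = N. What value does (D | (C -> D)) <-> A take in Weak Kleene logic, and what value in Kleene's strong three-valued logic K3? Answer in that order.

N; N

In Weak Kleene logic: C -> D = N -> T = N  [any arg is the third value ⇒ result is the third value]
D | (C -> D) = T | N = N
(D | (C -> D)) <-> A = N <-> N = N
In Kleene's strong three-valued logic K3: C -> D = N -> T = T
D | (C -> D) = T | T = T
(D | (C -> D)) <-> A = T <-> N = N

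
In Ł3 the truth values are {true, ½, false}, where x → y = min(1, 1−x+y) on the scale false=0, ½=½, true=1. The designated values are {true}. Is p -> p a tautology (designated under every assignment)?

Yes

Every assignment of p over {true, ½, false} gives a value in {true}.
In particular, with p=½: p -> p = true.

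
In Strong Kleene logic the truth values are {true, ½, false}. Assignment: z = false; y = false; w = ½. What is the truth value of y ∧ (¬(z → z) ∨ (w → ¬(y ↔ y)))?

false

z → z = false → false = true
¬(z → z) = ¬true = false
y ↔ y = false ↔ false = true
¬(y ↔ y) = ¬true = false
w → ¬(y ↔ y) = ½ → false = ½  [¬½ ∨ false]
¬(z → z) ∨ (w → ¬(y ↔ y)) = false ∨ ½ = ½
y ∧ (¬(z → z) ∨ (w → ¬(y ↔ y))) = false ∧ ½ = false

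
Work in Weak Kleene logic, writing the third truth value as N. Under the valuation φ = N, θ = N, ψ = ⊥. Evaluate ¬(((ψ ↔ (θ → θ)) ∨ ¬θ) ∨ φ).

N

θ → θ = N → N = N  [any arg is the third value ⇒ result is the third value]
ψ ↔ (θ → θ) = ⊥ ↔ N = N
¬θ = ¬N = N
(ψ ↔ (θ → θ)) ∨ ¬θ = N ∨ N = N
((ψ ↔ (θ → θ)) ∨ ¬θ) ∨ φ = N ∨ N = N
¬(((ψ ↔ (θ → θ)) ∨ ¬θ) ∨ φ) = ¬N = N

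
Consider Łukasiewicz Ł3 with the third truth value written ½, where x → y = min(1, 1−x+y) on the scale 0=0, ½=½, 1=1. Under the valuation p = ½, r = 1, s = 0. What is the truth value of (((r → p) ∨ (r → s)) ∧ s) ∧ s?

0

r → p = 1 → ½ = ½  [min(1, 1−1+½)]
r → s = 1 → 0 = 0
(r → p) ∨ (r → s) = ½ ∨ 0 = ½
((r → p) ∨ (r → s)) ∧ s = ½ ∧ 0 = 0
(((r → p) ∨ (r → s)) ∧ s) ∧ s = 0 ∧ 0 = 0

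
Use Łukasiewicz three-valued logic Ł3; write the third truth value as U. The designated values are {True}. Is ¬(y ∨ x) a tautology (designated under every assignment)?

No

Countermodel: y=True, x=True gives False, which is not designated.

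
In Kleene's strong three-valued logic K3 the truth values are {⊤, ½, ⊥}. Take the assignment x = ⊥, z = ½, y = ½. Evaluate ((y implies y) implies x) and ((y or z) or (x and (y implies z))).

y implies y = ½ implies ½ = ½
(y implies y) implies x = ½ implies ⊥ = ½
y or z = ½ or ½ = ½
y implies z = ½ implies ½ = ½
x and (y implies z) = ⊥ and ½ = ⊥
(y or z) or (x and (y implies z)) = ½ or ⊥ = ½
((y implies y) implies x) and ((y or z) or (x and (y implies z))) = ½ and ½ = ½

½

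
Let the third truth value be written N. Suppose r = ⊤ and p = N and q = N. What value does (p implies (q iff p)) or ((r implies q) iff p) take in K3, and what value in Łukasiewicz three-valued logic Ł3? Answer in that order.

N; ⊤

In K3: q iff p = N iff N = N
p implies (q iff p) = N implies N = N
r implies q = ⊤ implies N = N
(r implies q) iff p = N iff N = N
(p implies (q iff p)) or ((r implies q) iff p) = N or N = N
In Łukasiewicz three-valued logic Ł3: q iff p = N iff N = ⊤  [1 − |½−½|]
p implies (q iff p) = N implies ⊤ = ⊤
r implies q = ⊤ implies N = N
(r implies q) iff p = N iff N = ⊤
(p implies (q iff p)) or ((r implies q) iff p) = ⊤ or ⊤ = ⊤
They differ because K3 and Łukasiewicz three-valued logic Ł3 treat N differently under implication.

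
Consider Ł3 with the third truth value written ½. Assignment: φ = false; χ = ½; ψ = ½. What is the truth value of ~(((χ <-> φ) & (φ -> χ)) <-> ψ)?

χ <-> φ = ½ <-> false = ½
φ -> χ = false -> ½ = true
(χ <-> φ) & (φ -> χ) = ½ & true = ½
((χ <-> φ) & (φ -> χ)) <-> ψ = ½ <-> ½ = true
~(((χ <-> φ) & (φ -> χ)) <-> ψ) = ~true = false

false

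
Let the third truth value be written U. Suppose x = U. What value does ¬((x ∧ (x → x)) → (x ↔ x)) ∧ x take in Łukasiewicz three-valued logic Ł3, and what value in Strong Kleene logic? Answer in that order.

⊥; U

In Łukasiewicz three-valued logic Ł3: x → x = U → U = ⊤  [min(1, 1−½+½)]
x ∧ (x → x) = U ∧ ⊤ = U
x ↔ x = U ↔ U = ⊤
(x ∧ (x → x)) → (x ↔ x) = U → ⊤ = ⊤
¬((x ∧ (x → x)) → (x ↔ x)) = ¬⊤ = ⊥
¬((x ∧ (x → x)) → (x ↔ x)) ∧ x = ⊥ ∧ U = ⊥
In Strong Kleene logic: x → x = U → U = U  [¬U ∨ U]
x ∧ (x → x) = U ∧ U = U
x ↔ x = U ↔ U = U
(x ∧ (x → x)) → (x ↔ x) = U → U = U
¬((x ∧ (x → x)) → (x ↔ x)) = ¬U = U
¬((x ∧ (x → x)) → (x ↔ x)) ∧ x = U ∧ U = U
They differ because Łukasiewicz three-valued logic Ł3 and Strong Kleene logic treat U differently under implication.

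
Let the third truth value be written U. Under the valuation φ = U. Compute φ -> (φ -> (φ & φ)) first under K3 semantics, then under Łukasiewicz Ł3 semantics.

In K3: φ & φ = U & U = U
φ -> (φ & φ) = U -> U = U  [~U | U]
φ -> (φ -> (φ & φ)) = U -> U = U
In Łukasiewicz Ł3: φ & φ = U & U = U
φ -> (φ & φ) = U -> U = true  [min(1, 1−½+½)]
φ -> (φ -> (φ & φ)) = U -> true = true
They differ because K3 and Łukasiewicz Ł3 treat U differently under implication.

U; true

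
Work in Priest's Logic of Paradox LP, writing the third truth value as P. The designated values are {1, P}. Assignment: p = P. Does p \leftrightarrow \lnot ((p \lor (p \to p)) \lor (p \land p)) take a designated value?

p \to p = P \to P = P  [\lnot P \lor P]
p \lor (p \to p) = P \lor P = P
p \land p = P \land P = P
(p \lor (p \to p)) \lor (p \land p) = P \lor P = P
\lnot ((p \lor (p \to p)) \lor (p \land p)) = \lnot P = P
p \leftrightarrow \lnot ((p \lor (p \to p)) \lor (p \land p)) = P \leftrightarrow P = P
P ∈ {1, P}.

Yes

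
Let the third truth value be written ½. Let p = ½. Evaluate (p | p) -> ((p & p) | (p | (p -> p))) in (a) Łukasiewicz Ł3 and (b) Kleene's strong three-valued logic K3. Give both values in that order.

true; ½

In Łukasiewicz Ł3: p | p = ½ | ½ = ½
p & p = ½ & ½ = ½
p -> p = ½ -> ½ = true  [min(1, 1−½+½)]
p | (p -> p) = ½ | true = true
(p & p) | (p | (p -> p)) = ½ | true = true
(p | p) -> ((p & p) | (p | (p -> p))) = ½ -> true = true
In Kleene's strong three-valued logic K3: p | p = ½ | ½ = ½
p & p = ½ & ½ = ½
p -> p = ½ -> ½ = ½  [~½ | ½]
p | (p -> p) = ½ | ½ = ½
(p & p) | (p | (p -> p)) = ½ | ½ = ½
(p | p) -> ((p & p) | (p | (p -> p))) = ½ -> ½ = ½
They differ because Łukasiewicz Ł3 and Kleene's strong three-valued logic K3 treat ½ differently under implication.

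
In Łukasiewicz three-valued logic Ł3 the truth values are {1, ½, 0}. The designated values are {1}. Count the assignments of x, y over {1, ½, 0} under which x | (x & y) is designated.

3

Designated under: (x=1, y=1); (x=1, y=½); (x=1, y=0).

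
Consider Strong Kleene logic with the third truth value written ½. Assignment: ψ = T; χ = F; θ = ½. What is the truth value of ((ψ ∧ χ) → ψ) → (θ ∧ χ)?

F

ψ ∧ χ = T ∧ F = F
(ψ ∧ χ) → ψ = F → T = T
θ ∧ χ = ½ ∧ F = F
((ψ ∧ χ) → ψ) → (θ ∧ χ) = T → F = F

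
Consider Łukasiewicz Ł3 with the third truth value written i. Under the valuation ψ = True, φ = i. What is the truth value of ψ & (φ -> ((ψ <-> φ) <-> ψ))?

ψ <-> φ = True <-> i = i
(ψ <-> φ) <-> ψ = i <-> True = i
φ -> ((ψ <-> φ) <-> ψ) = i -> i = True
ψ & (φ -> ((ψ <-> φ) <-> ψ)) = True & True = True

True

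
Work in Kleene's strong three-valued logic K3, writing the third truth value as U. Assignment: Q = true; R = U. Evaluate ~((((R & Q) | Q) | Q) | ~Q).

R & Q = U & true = U
(R & Q) | Q = U | true = true
((R & Q) | Q) | Q = true | true = true
~Q = ~true = false
(((R & Q) | Q) | Q) | ~Q = true | false = true
~((((R & Q) | Q) | Q) | ~Q) = ~true = false

false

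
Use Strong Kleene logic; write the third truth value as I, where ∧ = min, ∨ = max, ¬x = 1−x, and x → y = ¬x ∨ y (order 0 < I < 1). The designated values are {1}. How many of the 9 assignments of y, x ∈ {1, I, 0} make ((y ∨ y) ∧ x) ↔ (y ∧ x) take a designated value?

Of the 9 assignments, 6 give a value in {1}.

6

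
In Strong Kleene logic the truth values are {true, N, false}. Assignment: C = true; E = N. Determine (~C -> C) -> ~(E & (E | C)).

N

~C = ~true = false
~C -> C = false -> true = true
E | C = N | true = true
E & (E | C) = N & true = N
~(E & (E | C)) = ~N = N
(~C -> C) -> ~(E & (E | C)) = true -> N = N  [~true | N]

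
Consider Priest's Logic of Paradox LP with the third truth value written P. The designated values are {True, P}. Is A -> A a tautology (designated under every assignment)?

Yes

Every assignment of A over {True, P, False} gives a value in {True, P}.
In particular, with A=P: A -> A = P.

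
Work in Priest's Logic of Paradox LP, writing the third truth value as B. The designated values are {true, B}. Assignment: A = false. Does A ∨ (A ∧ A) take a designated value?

No

A ∧ A = false ∧ false = false
A ∨ (A ∧ A) = false ∨ false = false
false ∉ {true, B}.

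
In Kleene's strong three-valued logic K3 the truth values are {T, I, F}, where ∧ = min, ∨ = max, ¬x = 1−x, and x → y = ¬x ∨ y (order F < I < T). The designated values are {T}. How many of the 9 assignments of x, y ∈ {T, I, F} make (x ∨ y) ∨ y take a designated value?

Of the 9 assignments, 5 give a value in {T}.

5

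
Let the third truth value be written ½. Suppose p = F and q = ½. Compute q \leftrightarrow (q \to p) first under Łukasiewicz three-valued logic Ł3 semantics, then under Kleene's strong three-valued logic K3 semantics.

In Łukasiewicz three-valued logic Ł3: q \to p = ½ \to F = ½  [min(1, 1−½+0)]
q \leftrightarrow (q \to p) = ½ \leftrightarrow ½ = T
In Kleene's strong three-valued logic K3: q \to p = ½ \to F = ½
q \leftrightarrow (q \to p) = ½ \leftrightarrow ½ = ½
They differ because Łukasiewicz three-valued logic Ł3 and Kleene's strong three-valued logic K3 treat ½ differently under implication.

T; ½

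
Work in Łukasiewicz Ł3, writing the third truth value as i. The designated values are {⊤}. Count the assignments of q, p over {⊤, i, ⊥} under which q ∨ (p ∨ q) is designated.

Of the 9 assignments, 5 give a value in {⊤}.

5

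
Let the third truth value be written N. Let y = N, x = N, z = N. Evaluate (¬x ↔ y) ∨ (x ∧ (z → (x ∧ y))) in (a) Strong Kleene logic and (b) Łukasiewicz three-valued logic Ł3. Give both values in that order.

In Strong Kleene logic: ¬x = ¬N = N
¬x ↔ y = N ↔ N = N
x ∧ y = N ∧ N = N
z → (x ∧ y) = N → N = N  [¬N ∨ N]
x ∧ (z → (x ∧ y)) = N ∧ N = N
(¬x ↔ y) ∨ (x ∧ (z → (x ∧ y))) = N ∨ N = N
In Łukasiewicz three-valued logic Ł3: ¬x = ¬N = N
¬x ↔ y = N ↔ N = True  [1 − |½−½|]
x ∧ y = N ∧ N = N
z → (x ∧ y) = N → N = True
x ∧ (z → (x ∧ y)) = N ∧ True = N
(¬x ↔ y) ∨ (x ∧ (z → (x ∧ y))) = True ∨ N = True
They differ because Strong Kleene logic and Łukasiewicz three-valued logic Ł3 treat N differently under implication.

N; True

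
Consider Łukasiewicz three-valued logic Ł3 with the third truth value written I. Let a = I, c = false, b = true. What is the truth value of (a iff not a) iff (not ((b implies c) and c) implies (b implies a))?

not a = not I = I
a iff not a = I iff I = true
b implies c = true implies false = false
(b implies c) and c = false and false = false
not ((b implies c) and c) = not false = true
b implies a = true implies I = I
not ((b implies c) and c) implies (b implies a) = true implies I = I
(a iff not a) iff (not ((b implies c) and c) implies (b implies a)) = true iff I = I

I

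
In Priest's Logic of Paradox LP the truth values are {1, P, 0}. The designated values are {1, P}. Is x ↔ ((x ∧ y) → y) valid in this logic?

No

Countermodel: x=0, y=1 gives 0, which is not designated.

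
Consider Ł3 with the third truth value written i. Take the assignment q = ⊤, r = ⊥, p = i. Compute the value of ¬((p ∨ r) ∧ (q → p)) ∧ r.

p ∨ r = i ∨ ⊥ = i
q → p = ⊤ → i = i  [min(1, 1−1+½)]
(p ∨ r) ∧ (q → p) = i ∧ i = i
¬((p ∨ r) ∧ (q → p)) = ¬i = i
¬((p ∨ r) ∧ (q → p)) ∧ r = i ∧ ⊥ = ⊥

⊥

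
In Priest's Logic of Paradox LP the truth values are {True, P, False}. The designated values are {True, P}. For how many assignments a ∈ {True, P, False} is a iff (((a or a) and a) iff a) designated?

a=True: True ✓
a=P: P ✓
a=False: False ·

2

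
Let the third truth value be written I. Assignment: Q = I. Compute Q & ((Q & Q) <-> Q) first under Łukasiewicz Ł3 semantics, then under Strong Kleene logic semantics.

I; I

In Łukasiewicz Ł3: Q & Q = I & I = I
(Q & Q) <-> Q = I <-> I = ⊤  [1 − |½−½|]
Q & ((Q & Q) <-> Q) = I & ⊤ = I
In Strong Kleene logic: Q & Q = I & I = I
(Q & Q) <-> Q = I <-> I = I
Q & ((Q & Q) <-> Q) = I & I = I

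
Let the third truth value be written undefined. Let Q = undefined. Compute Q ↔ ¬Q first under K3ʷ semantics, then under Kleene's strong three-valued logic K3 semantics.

In K3ʷ: ¬Q = ¬undefined = undefined
Q ↔ ¬Q = undefined ↔ undefined = undefined
In Kleene's strong three-valued logic K3: ¬Q = ¬undefined = undefined
Q ↔ ¬Q = undefined ↔ undefined = undefined

undefined; undefined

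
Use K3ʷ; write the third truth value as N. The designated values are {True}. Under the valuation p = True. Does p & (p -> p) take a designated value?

p -> p = True -> True = True
p & (p -> p) = True & True = True
True ∈ {True}.

Yes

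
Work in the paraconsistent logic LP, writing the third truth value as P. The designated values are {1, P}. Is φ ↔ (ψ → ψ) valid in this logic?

No

Countermodel: φ=0, ψ=1 gives 0, which is not designated.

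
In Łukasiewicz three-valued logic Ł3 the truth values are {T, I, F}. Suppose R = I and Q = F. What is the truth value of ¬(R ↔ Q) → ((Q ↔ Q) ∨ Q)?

R ↔ Q = I ↔ F = I
¬(R ↔ Q) = ¬I = I
Q ↔ Q = F ↔ F = T
(Q ↔ Q) ∨ Q = T ∨ F = T
¬(R ↔ Q) → ((Q ↔ Q) ∨ Q) = I → T = T

T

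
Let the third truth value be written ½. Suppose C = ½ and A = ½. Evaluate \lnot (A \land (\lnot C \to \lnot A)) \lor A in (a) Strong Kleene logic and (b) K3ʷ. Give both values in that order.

In Strong Kleene logic: \lnot C = \lnot ½ = ½
\lnot A = \lnot ½ = ½
\lnot C \to \lnot A = ½ \to ½ = ½  [\lnot ½ \lor ½]
A \land (\lnot C \to \lnot A) = ½ \land ½ = ½
\lnot (A \land (\lnot C \to \lnot A)) = \lnot ½ = ½
\lnot (A \land (\lnot C \to \lnot A)) \lor A = ½ \lor ½ = ½
In K3ʷ: \lnot C = \lnot ½ = ½
\lnot A = \lnot ½ = ½
\lnot C \to \lnot A = ½ \to ½ = ½  [any arg is the third value ⇒ result is the third value]
A \land (\lnot C \to \lnot A) = ½ \land ½ = ½
\lnot (A \land (\lnot C \to \lnot A)) = \lnot ½ = ½
\lnot (A \land (\lnot C \to \lnot A)) \lor A = ½ \lor ½ = ½

½; ½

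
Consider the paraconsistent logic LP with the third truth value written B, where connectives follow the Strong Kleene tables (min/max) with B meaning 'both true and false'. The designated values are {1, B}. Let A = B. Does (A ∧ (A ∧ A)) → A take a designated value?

A ∧ A = B ∧ B = B
A ∧ (A ∧ A) = B ∧ B = B
(A ∧ (A ∧ A)) → A = B → B = B  [¬B ∨ B]
B ∈ {1, B}.

Yes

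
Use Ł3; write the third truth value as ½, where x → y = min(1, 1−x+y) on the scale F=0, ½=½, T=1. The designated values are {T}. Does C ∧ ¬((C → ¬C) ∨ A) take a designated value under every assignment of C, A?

No

Countermodel: C=T, A=T gives F, which is not designated.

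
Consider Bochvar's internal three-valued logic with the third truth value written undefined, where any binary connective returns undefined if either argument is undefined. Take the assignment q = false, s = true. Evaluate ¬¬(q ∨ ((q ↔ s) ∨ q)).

false

q ↔ s = false ↔ true = false
(q ↔ s) ∨ q = false ∨ false = false
q ∨ ((q ↔ s) ∨ q) = false ∨ false = false
¬(q ∨ ((q ↔ s) ∨ q)) = ¬false = true
¬¬(q ∨ ((q ↔ s) ∨ q)) = ¬true = false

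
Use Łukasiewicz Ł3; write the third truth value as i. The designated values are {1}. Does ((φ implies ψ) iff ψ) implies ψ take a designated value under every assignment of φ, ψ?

No

Countermodel: φ=1, ψ=i gives i, which is not designated.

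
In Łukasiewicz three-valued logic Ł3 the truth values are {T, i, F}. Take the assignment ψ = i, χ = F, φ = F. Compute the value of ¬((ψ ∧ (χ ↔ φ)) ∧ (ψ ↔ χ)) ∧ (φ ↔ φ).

i

χ ↔ φ = F ↔ F = T
ψ ∧ (χ ↔ φ) = i ∧ T = i
ψ ↔ χ = i ↔ F = i  [1 − |½−0|]
(ψ ∧ (χ ↔ φ)) ∧ (ψ ↔ χ) = i ∧ i = i
¬((ψ ∧ (χ ↔ φ)) ∧ (ψ ↔ χ)) = ¬i = i
φ ↔ φ = F ↔ F = T
¬((ψ ∧ (χ ↔ φ)) ∧ (ψ ↔ χ)) ∧ (φ ↔ φ) = i ∧ T = i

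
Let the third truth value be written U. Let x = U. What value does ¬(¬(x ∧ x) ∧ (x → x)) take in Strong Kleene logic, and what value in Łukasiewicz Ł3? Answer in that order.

U; U

In Strong Kleene logic: x ∧ x = U ∧ U = U
¬(x ∧ x) = ¬U = U
x → x = U → U = U  [¬U ∨ U]
¬(x ∧ x) ∧ (x → x) = U ∧ U = U
¬(¬(x ∧ x) ∧ (x → x)) = ¬U = U
In Łukasiewicz Ł3: x ∧ x = U ∧ U = U
¬(x ∧ x) = ¬U = U
x → x = U → U = True  [min(1, 1−½+½)]
¬(x ∧ x) ∧ (x → x) = U ∧ True = U
¬(¬(x ∧ x) ∧ (x → x)) = ¬U = U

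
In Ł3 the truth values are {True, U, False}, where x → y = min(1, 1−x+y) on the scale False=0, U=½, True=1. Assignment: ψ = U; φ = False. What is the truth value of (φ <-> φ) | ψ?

φ <-> φ = False <-> False = True
(φ <-> φ) | ψ = True | U = True

True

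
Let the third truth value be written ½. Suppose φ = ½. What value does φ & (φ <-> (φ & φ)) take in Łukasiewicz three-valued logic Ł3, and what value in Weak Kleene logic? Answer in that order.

½; ½

In Łukasiewicz three-valued logic Ł3: φ & φ = ½ & ½ = ½
φ <-> (φ & φ) = ½ <-> ½ = 1  [1 − |½−½|]
φ & (φ <-> (φ & φ)) = ½ & 1 = ½
In Weak Kleene logic: φ & φ = ½ & ½ = ½
φ <-> (φ & φ) = ½ <-> ½ = ½
φ & (φ <-> (φ & φ)) = ½ & ½ = ½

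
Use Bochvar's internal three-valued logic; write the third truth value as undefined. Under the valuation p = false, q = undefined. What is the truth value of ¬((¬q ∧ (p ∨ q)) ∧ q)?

¬q = ¬undefined = undefined
p ∨ q = false ∨ undefined = undefined
¬q ∧ (p ∨ q) = undefined ∧ undefined = undefined
(¬q ∧ (p ∨ q)) ∧ q = undefined ∧ undefined = undefined
¬((¬q ∧ (p ∨ q)) ∧ q) = ¬undefined = undefined

undefined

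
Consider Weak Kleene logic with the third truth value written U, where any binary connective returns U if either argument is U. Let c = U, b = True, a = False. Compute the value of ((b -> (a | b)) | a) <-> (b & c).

a | b = False | True = True
b -> (a | b) = True -> True = True
(b -> (a | b)) | a = True | False = True
b & c = True & U = U
((b -> (a | b)) | a) <-> (b & c) = True <-> U = U

U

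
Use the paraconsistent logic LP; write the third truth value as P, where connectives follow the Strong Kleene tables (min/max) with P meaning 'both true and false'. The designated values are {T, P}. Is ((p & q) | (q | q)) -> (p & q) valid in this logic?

No

Countermodel: p=F, q=T gives F, which is not designated.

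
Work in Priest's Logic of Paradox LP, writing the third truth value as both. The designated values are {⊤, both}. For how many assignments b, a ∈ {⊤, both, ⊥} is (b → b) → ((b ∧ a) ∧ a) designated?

Of the 9 assignments, 5 give a value in {⊤, both}.

5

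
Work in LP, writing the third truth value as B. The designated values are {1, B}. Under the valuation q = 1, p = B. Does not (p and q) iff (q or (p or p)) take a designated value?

Yes

p and q = B and 1 = B
not (p and q) = not B = B
p or p = B or B = B
q or (p or p) = 1 or B = 1
not (p and q) iff (q or (p or p)) = B iff 1 = B
B ∈ {1, B}.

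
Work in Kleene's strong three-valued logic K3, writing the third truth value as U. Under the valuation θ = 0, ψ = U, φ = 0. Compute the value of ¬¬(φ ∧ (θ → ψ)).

θ → ψ = 0 → U = 1  [¬0 ∨ U]
φ ∧ (θ → ψ) = 0 ∧ 1 = 0
¬(φ ∧ (θ → ψ)) = ¬0 = 1
¬¬(φ ∧ (θ → ψ)) = ¬1 = 0

0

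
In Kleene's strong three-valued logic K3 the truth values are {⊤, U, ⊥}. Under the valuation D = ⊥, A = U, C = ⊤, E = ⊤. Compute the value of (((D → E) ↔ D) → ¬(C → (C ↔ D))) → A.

U

D → E = ⊥ → ⊤ = ⊤
(D → E) ↔ D = ⊤ ↔ ⊥ = ⊥
C ↔ D = ⊤ ↔ ⊥ = ⊥
C → (C ↔ D) = ⊤ → ⊥ = ⊥
¬(C → (C ↔ D)) = ¬⊥ = ⊤
((D → E) ↔ D) → ¬(C → (C ↔ D)) = ⊥ → ⊤ = ⊤
(((D → E) ↔ D) → ¬(C → (C ↔ D))) → A = ⊤ → U = U  [¬⊤ ∨ U]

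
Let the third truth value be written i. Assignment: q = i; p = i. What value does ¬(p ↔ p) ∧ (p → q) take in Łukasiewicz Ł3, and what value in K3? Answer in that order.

In Łukasiewicz Ł3: p ↔ p = i ↔ i = T  [1 − |½−½|]
¬(p ↔ p) = ¬T = F
p → q = i → i = T
¬(p ↔ p) ∧ (p → q) = F ∧ T = F
In K3: p ↔ p = i ↔ i = i
¬(p ↔ p) = ¬i = i
p → q = i → i = i  [¬i ∨ i]
¬(p ↔ p) ∧ (p → q) = i ∧ i = i
They differ because Łukasiewicz Ł3 and K3 treat i differently under implication.

F; i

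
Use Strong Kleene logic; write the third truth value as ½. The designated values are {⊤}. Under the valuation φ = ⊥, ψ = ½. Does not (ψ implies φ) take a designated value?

ψ implies φ = ½ implies ⊥ = ½
not (ψ implies φ) = not ½ = ½
½ ∉ {⊤}.

No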